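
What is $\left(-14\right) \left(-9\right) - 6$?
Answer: $120$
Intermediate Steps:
$\left(-14\right) \left(-9\right) - 6 = 126 - 6 = 120$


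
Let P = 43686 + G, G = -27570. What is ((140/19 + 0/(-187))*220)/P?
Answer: 7700/76551 ≈ 0.10059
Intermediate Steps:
P = 16116 (P = 43686 - 27570 = 16116)
((140/19 + 0/(-187))*220)/P = ((140/19 + 0/(-187))*220)/16116 = ((140*(1/19) + 0*(-1/187))*220)*(1/16116) = ((140/19 + 0)*220)*(1/16116) = ((140/19)*220)*(1/16116) = (30800/19)*(1/16116) = 7700/76551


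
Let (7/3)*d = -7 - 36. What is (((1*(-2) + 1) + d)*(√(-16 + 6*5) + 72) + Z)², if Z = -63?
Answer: 104973233/49 + 2783376*√14/49 ≈ 2.3549e+6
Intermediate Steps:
d = -129/7 (d = 3*(-7 - 36)/7 = (3/7)*(-43) = -129/7 ≈ -18.429)
(((1*(-2) + 1) + d)*(√(-16 + 6*5) + 72) + Z)² = (((1*(-2) + 1) - 129/7)*(√(-16 + 6*5) + 72) - 63)² = (((-2 + 1) - 129/7)*(√(-16 + 30) + 72) - 63)² = ((-1 - 129/7)*(√14 + 72) - 63)² = (-136*(72 + √14)/7 - 63)² = ((-9792/7 - 136*√14/7) - 63)² = (-10233/7 - 136*√14/7)²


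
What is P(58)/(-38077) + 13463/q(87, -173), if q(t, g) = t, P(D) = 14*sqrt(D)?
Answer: 13463/87 - 14*sqrt(58)/38077 ≈ 154.74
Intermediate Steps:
P(58)/(-38077) + 13463/q(87, -173) = (14*sqrt(58))/(-38077) + 13463/87 = (14*sqrt(58))*(-1/38077) + 13463*(1/87) = -14*sqrt(58)/38077 + 13463/87 = 13463/87 - 14*sqrt(58)/38077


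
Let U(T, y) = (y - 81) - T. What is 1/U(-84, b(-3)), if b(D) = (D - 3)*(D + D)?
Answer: 1/39 ≈ 0.025641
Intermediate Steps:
b(D) = 2*D*(-3 + D) (b(D) = (-3 + D)*(2*D) = 2*D*(-3 + D))
U(T, y) = -81 + y - T (U(T, y) = (-81 + y) - T = -81 + y - T)
1/U(-84, b(-3)) = 1/(-81 + 2*(-3)*(-3 - 3) - 1*(-84)) = 1/(-81 + 2*(-3)*(-6) + 84) = 1/(-81 + 36 + 84) = 1/39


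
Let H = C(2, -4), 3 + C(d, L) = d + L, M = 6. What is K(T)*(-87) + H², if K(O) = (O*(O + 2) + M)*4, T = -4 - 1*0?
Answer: -4847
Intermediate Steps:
C(d, L) = -3 + L + d (C(d, L) = -3 + (d + L) = -3 + (L + d) = -3 + L + d)
H = -5 (H = -3 - 4 + 2 = -5)
T = -4 (T = -4 + 0 = -4)
K(O) = 24 + 4*O*(2 + O) (K(O) = (O*(O + 2) + 6)*4 = (O*(2 + O) + 6)*4 = (6 + O*(2 + O))*4 = 24 + 4*O*(2 + O))
K(T)*(-87) + H² = (24 + 4*(-4)² + 8*(-4))*(-87) + (-5)² = (24 + 4*16 - 32)*(-87) + 25 = (24 + 64 - 32)*(-87) + 25 = 56*(-87) + 25 = -4872 + 25 = -4847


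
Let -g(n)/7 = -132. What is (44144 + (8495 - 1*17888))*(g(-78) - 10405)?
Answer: -329474231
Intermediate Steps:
g(n) = 924 (g(n) = -7*(-132) = 924)
(44144 + (8495 - 1*17888))*(g(-78) - 10405) = (44144 + (8495 - 1*17888))*(924 - 10405) = (44144 + (8495 - 17888))*(-9481) = (44144 - 9393)*(-9481) = 34751*(-9481) = -329474231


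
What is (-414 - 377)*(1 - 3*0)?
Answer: -791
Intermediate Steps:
(-414 - 377)*(1 - 3*0) = -791*(1 + 0) = -791*1 = -791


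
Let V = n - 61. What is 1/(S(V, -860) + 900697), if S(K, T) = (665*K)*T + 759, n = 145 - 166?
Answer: 1/47797256 ≈ 2.0922e-8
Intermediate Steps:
n = -21
V = -82 (V = -21 - 61 = -82)
S(K, T) = 759 + 665*K*T (S(K, T) = 665*K*T + 759 = 759 + 665*K*T)
1/(S(V, -860) + 900697) = 1/((759 + 665*(-82)*(-860)) + 900697) = 1/((759 + 46895800) + 900697) = 1/(46896559 + 900697) = 1/47797256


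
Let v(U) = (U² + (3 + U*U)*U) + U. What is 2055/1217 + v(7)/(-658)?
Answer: 60075/57199 ≈ 1.0503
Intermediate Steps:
v(U) = U + U² + U*(3 + U²) (v(U) = (U² + (3 + U²)*U) + U = (U² + U*(3 + U²)) + U = U + U² + U*(3 + U²))
2055/1217 + v(7)/(-658) = 2055/1217 + (7*(4 + 7 + 7²))/(-658) = 2055*(1/1217) + (7*(4 + 7 + 49))*(-1/658) = 2055/1217 + (7*60)*(-1/658) = 2055/1217 + 420*(-1/658) = 2055/1217 - 30/47 = 60075/57199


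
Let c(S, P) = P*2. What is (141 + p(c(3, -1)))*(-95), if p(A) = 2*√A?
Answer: -13395 - 190*I*√2 ≈ -13395.0 - 268.7*I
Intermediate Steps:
c(S, P) = 2*P
(141 + p(c(3, -1)))*(-95) = (141 + 2*√(2*(-1)))*(-95) = (141 + 2*√(-2))*(-95) = (141 + 2*(I*√2))*(-95) = (141 + 2*I*√2)*(-95) = -13395 - 190*I*√2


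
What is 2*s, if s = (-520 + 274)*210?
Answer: -103320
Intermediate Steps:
s = -51660 (s = -246*210 = -51660)
2*s = 2*(-51660) = -103320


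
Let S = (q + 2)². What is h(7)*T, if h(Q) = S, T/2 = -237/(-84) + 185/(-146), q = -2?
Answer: 0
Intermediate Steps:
T = 3177/1022 (T = 2*(-237/(-84) + 185/(-146)) = 2*(-237*(-1/84) + 185*(-1/146)) = 2*(79/28 - 185/146) = 2*(3177/2044) = 3177/1022 ≈ 3.1086)
S = 0 (S = (-2 + 2)² = 0² = 0)
h(Q) = 0
h(7)*T = 0*(3177/1022) = 0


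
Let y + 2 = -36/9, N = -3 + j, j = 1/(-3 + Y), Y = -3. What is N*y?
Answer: 19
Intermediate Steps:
j = -⅙ (j = 1/(-3 - 3) = 1/(-6) = -⅙ ≈ -0.16667)
N = -19/6 (N = -3 - ⅙ = -19/6 ≈ -3.1667)
y = -6 (y = -2 - 36/9 = -2 - 36*⅑ = -2 - 4 = -6)
N*y = -19/6*(-6) = 19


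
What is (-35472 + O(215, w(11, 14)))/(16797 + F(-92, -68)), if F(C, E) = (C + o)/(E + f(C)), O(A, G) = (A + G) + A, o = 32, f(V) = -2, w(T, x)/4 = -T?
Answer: -245602/117585 ≈ -2.0887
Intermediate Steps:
w(T, x) = -4*T (w(T, x) = 4*(-T) = -4*T)
O(A, G) = G + 2*A
F(C, E) = (32 + C)/(-2 + E) (F(C, E) = (C + 32)/(E - 2) = (32 + C)/(-2 + E))
(-35472 + O(215, w(11, 14)))/(16797 + F(-92, -68)) = (-35472 + (-4*11 + 2*215))/(16797 + (32 - 92)/(-2 - 68)) = (-35472 + (-44 + 430))/(16797 - 60/(-70)) = (-35472 + 386)/(16797 - 1/70*(-60)) = -35086/(16797 + 6/7) = -35086/117585/7 = -35086*7/117585 = -245602/117585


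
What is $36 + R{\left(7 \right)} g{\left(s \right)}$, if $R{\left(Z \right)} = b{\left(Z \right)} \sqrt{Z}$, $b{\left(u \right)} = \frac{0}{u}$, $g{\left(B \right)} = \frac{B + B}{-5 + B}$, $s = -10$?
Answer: $36$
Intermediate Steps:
$g{\left(B \right)} = \frac{2 B}{-5 + B}$
$b{\left(u \right)} = 0$
$R{\left(Z \right)} = 0$ ($R{\left(Z \right)} = 0 \sqrt{Z} = 0$)
$36 + R{\left(7 \right)} g{\left(s \right)} = 36 + 0 \cdot 2 \left(-10\right) \frac{1}{-5 - 10} = 36 + 0 \cdot 2 \left(-10\right) \frac{1}{-15} = 36 + 0 \cdot 2 \left(-10\right) \left(- \frac{1}{15}\right) = 36 + 0 \cdot \frac{4}{3} = 36 + 0 = 36$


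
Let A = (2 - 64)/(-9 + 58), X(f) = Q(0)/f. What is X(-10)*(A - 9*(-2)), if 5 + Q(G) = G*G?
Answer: 410/49 ≈ 8.3673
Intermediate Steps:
Q(G) = -5 + G**2 (Q(G) = -5 + G*G = -5 + G**2)
X(f) = -5/f (X(f) = (-5 + 0**2)/f = (-5 + 0)/f = -5/f)
A = -62/49 ≈ -1.2653
X(-10)*(A - 9*(-2)) = (-5/(-10))*(-62/49 - 9*(-2)) = (-5*(-1/10))*(-62/49 + 18) = (1/2)*(820/49) = 410/49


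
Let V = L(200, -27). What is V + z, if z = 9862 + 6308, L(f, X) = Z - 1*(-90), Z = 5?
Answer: 16265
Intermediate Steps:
L(f, X) = 95 (L(f, X) = 5 - 1*(-90) = 5 + 90 = 95)
V = 95
z = 16170
V + z = 95 + 16170 = 16265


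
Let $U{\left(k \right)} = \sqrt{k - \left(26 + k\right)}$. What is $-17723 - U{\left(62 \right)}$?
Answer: $-17723 - i \sqrt{26} \approx -17723.0 - 5.099 i$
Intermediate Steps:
$U{\left(k \right)} = i \sqrt{26}$ ($U{\left(k \right)} = \sqrt{-26} = i \sqrt{26}$)
$-17723 - U{\left(62 \right)} = -17723 - i \sqrt{26}$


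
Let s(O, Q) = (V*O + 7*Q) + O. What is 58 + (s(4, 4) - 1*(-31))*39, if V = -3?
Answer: 2047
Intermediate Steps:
s(O, Q) = -2*O + 7*Q (s(O, Q) = (-3*O + 7*Q) + O = -2*O + 7*Q)
58 + (s(4, 4) - 1*(-31))*39 = 58 + ((-2*4 + 7*4) - 1*(-31))*39 = 58 + ((-8 + 28) + 31)*39 = 58 + (20 + 31)*39 = 58 + 51*39 = 58 + 1989 = 2047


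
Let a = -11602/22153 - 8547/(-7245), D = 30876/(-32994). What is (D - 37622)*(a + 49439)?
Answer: -78174206918408514704/42027674715 ≈ -1.8601e+9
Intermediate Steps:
D = -5146/5499 (D = 30876*(-1/32994) = -5146/5499 ≈ -0.93581)
a = 5013581/7642785 (a = -11602*1/22153 - 8547*(-1/7245) = -11602/22153 + 407/345 = 5013581/7642785 ≈ 0.65599)
(D - 37622)*(a + 49439) = (-5146/5499 - 37622)*(5013581/7642785 + 49439) = -206888524/5499*377856661196/7642785 = -78174206918408514704/42027674715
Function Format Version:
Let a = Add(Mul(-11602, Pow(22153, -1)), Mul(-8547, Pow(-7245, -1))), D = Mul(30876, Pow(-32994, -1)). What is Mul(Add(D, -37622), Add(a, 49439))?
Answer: Rational(-78174206918408514704, 42027674715) ≈ -1.8601e+9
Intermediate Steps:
D = Rational(-5146, 5499) (D = Mul(30876, Rational(-1, 32994)) = Rational(-5146, 5499) ≈ -0.93581)
a = Rational(5013581, 7642785) (a = Add(Mul(-11602, Rational(1, 22153)), Mul(-8547, Rational(-1, 7245))) = Add(Rational(-11602, 22153), Rational(407, 345)) = Rational(5013581, 7642785) ≈ 0.65599)
Mul(Add(D, -37622), Add(a, 49439)) = Mul(Add(Rational(-5146, 5499), -37622), Add(Rational(5013581, 7642785), 49439)) = Mul(Rational(-206888524, 5499), Rational(377856661196, 7642785)) = Rational(-78174206918408514704, 42027674715)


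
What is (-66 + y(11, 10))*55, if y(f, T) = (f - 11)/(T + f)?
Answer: -3630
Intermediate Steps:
y(f, T) = (-11 + f)/(T + f)
(-66 + y(11, 10))*55 = (-66 + (-11 + 11)/(10 + 11))*55 = (-66 + 0/21)*55 = (-66 + (1/21)*0)*55 = (-66 + 0)*55 = -66*55 = -3630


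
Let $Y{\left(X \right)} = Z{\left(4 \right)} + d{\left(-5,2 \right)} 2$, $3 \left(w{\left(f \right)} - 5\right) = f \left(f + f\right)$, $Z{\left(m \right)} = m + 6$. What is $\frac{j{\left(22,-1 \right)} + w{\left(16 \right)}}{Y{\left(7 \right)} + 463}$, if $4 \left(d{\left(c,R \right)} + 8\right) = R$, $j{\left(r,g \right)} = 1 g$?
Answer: $\frac{262}{687} \approx 0.38137$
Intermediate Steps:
$j{\left(r,g \right)} = g$
$Z{\left(m \right)} = 6 + m$
$d{\left(c,R \right)} = -8 + \frac{R}{4}$
$w{\left(f \right)} = 5 + \frac{2 f^{2}}{3}$ ($w{\left(f \right)} = 5 + \frac{f \left(f + f\right)}{3} = 5 + \frac{f 2 f}{3} = 5 + \frac{2 f^{2}}{3}$)
$Y{\left(X \right)} = -5$ ($Y{\left(X \right)} = \left(6 + 4\right) + \left(-8 + \frac{1}{4} \cdot 2\right) 2 = 10 + \left(-8 + \frac{1}{2}\right) 2 = 10 - 15 = -5$)
$\frac{j{\left(22,-1 \right)} + w{\left(16 \right)}}{Y{\left(7 \right)} + 463} = \frac{-1 + \left(5 + \frac{2 \cdot 16^{2}}{3}\right)}{-5 + 463} = \frac{-1 + \left(5 + \frac{2}{3} \cdot 256\right)}{458} = \left(-1 + \left(5 + \frac{512}{3}\right)\right) \frac{1}{458} = \left(-1 + \frac{527}{3}\right) \frac{1}{458} = \frac{524}{3} \cdot \frac{1}{458} = \frac{262}{687}$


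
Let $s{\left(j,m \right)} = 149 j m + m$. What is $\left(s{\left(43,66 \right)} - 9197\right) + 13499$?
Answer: $427230$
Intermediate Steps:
$s{\left(j,m \right)} = m + 149 j m$ ($s{\left(j,m \right)} = 149 j m + m = m + 149 j m$)
$\left(s{\left(43,66 \right)} - 9197\right) + 13499 = \left(66 \left(1 + 149 \cdot 43\right) - 9197\right) + 13499 = \left(66 \left(1 + 6407\right) - 9197\right) + 13499 = \left(66 \cdot 6408 - 9197\right) + 13499 = \left(422928 - 9197\right) + 13499 = 413731 + 13499 = 427230$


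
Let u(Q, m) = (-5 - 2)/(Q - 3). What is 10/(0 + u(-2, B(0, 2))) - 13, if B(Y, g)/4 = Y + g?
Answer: -41/7 ≈ -5.8571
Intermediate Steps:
B(Y, g) = 4*Y + 4*g (B(Y, g) = 4*(Y + g) = 4*Y + 4*g)
u(Q, m) = -7/(-3 + Q)
10/(0 + u(-2, B(0, 2))) - 13 = 10/(0 - 7/(-3 - 2)) - 13 = 10/(0 - 7/(-5)) - 13 = 10/(0 - 7*(-⅕)) - 13 = 10/(0 + 7/5) - 13 = 10/(7/5) - 13 = (5/7)*10 - 13 = 50/7 - 13 = -41/7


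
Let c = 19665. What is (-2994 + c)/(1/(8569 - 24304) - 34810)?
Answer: -262318185/547735351 ≈ -0.47891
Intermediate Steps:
(-2994 + c)/(1/(8569 - 24304) - 34810) = (-2994 + 19665)/(1/(8569 - 24304) - 34810) = 16671/(1/(-15735) - 34810) = 16671/(-1/15735 - 34810) = 16671/(-547735351/15735) = 16671*(-15735/547735351) = -262318185/547735351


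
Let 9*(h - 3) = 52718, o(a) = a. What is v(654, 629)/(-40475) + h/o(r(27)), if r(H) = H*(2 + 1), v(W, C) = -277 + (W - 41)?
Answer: 2134608931/29506275 ≈ 72.344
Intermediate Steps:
v(W, C) = -318 + W (v(W, C) = -277 + (-41 + W) = -318 + W)
r(H) = 3*H (r(H) = H*3 = 3*H)
h = 52745/9 (h = 3 + (⅑)*52718 = 3 + 52718/9 = 52745/9 ≈ 5860.6)
v(654, 629)/(-40475) + h/o(r(27)) = (-318 + 654)/(-40475) + 52745/(9*((3*27))) = 336*(-1/40475) + (52745/9)/81 = -336/40475 + (52745/9)*(1/81) = -336/40475 + 52745/729 = 2134608931/29506275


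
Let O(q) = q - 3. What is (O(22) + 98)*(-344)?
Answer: -40248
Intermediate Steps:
O(q) = -3 + q
(O(22) + 98)*(-344) = ((-3 + 22) + 98)*(-344) = (19 + 98)*(-344) = 117*(-344) = -40248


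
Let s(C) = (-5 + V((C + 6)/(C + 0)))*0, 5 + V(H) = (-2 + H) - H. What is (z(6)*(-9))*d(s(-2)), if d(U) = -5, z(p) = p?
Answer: 270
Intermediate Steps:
V(H) = -7 (V(H) = -5 + ((-2 + H) - H) = -5 - 2 = -7)
s(C) = 0 (s(C) = (-5 - 7)*0 = -12*0 = 0)
(z(6)*(-9))*d(s(-2)) = (6*(-9))*(-5) = -54*(-5) = 270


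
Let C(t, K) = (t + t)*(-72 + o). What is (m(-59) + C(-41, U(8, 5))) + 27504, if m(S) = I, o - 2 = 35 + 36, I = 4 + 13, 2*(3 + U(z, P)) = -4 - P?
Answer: 27439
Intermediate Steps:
U(z, P) = -5 - P/2 (U(z, P) = -3 + (-4 - P)/2 = -3 + (-2 - P/2) = -5 - P/2)
I = 17
o = 73 (o = 2 + (35 + 36) = 2 + 71 = 73)
m(S) = 17
C(t, K) = 2*t (C(t, K) = (t + t)*(-72 + 73) = (2*t)*1 = 2*t)
(m(-59) + C(-41, U(8, 5))) + 27504 = (17 + 2*(-41)) + 27504 = (17 - 82) + 27504 = -65 + 27504 = 27439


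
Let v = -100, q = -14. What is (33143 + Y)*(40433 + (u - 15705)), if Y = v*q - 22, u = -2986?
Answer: 750555582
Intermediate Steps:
Y = 1378 (Y = -100*(-14) - 22 = 1400 - 22 = 1378)
(33143 + Y)*(40433 + (u - 15705)) = (33143 + 1378)*(40433 + (-2986 - 15705)) = 34521*(40433 - 18691) = 34521*21742 = 750555582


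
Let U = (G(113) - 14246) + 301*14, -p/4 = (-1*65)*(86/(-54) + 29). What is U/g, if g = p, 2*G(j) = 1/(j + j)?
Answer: -122430501/86964800 ≈ -1.4078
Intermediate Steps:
p = 192400/27 (p = -4*(-1*65)*(86/(-54) + 29) = -(-260)*(86*(-1/54) + 29) = -(-260)*(-43/27 + 29) = -(-260)*740/27 = -4*(-48100/27) = 192400/27 ≈ 7125.9)
G(j) = 1/(4*j) (G(j) = 1/(2*(j + j)) = 1/(2*((2*j))) = (1/(2*j))/2 = 1/(4*j))
g = 192400/27 ≈ 7125.9
U = -4534463/452 (U = ((¼)/113 - 14246) + 301*14 = ((¼)*(1/113) - 14246) + 4214 = (1/452 - 14246) + 4214 = -6439191/452 + 4214 = -4534463/452 ≈ -10032.)
U/g = -4534463/(452*192400/27) = -4534463/452*27/192400 = -122430501/86964800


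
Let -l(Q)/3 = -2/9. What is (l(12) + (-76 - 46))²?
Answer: 132496/9 ≈ 14722.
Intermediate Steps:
l(Q) = ⅔ (l(Q) = -(-6)/9 = -3*(-2/9) = ⅔)
(l(12) + (-76 - 46))² = (⅔ + (-76 - 46))² = (⅔ - 122)² = (-364/3)² = 132496/9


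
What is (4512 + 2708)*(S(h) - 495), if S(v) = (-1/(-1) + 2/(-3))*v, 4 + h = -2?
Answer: -3588340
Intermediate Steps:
h = -6 (h = -4 - 2 = -6)
S(v) = v/3 (S(v) = (-1*(-1) + 2*(-⅓))*v = (1 - ⅔)*v = v/3)
(4512 + 2708)*(S(h) - 495) = (4512 + 2708)*((⅓)*(-6) - 495) = 7220*(-2 - 495) = 7220*(-497) = -3588340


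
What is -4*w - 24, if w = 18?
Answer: -96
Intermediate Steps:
-4*w - 24 = -4*18 - 24 = -72 - 24 = -96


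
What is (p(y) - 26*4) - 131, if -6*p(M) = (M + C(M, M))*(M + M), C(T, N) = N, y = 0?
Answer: -235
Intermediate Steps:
p(M) = -2*M**2/3 (p(M) = -(M + M)*(M + M)/6 = -2*M*2*M/6 = -2*M**2/3)
(p(y) - 26*4) - 131 = (-2/3*0**2 - 26*4) - 131 = (-2/3*0 - 104) - 131 = (0 - 104) - 131 = -104 - 131 = -235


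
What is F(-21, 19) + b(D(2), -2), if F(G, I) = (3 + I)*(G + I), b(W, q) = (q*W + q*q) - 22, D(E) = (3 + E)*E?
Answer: -82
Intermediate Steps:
D(E) = E*(3 + E)
b(W, q) = -22 + q**2 + W*q (b(W, q) = (W*q + q**2) - 22 = (q**2 + W*q) - 22 = -22 + q**2 + W*q)
F(-21, 19) + b(D(2), -2) = (19**2 + 3*(-21) + 3*19 - 21*19) + (-22 + (-2)**2 + (2*(3 + 2))*(-2)) = (361 - 63 + 57 - 399) + (-22 + 4 + (2*5)*(-2)) = -44 + (-22 + 4 + 10*(-2)) = -44 + (-22 + 4 - 20) = -44 - 38 = -82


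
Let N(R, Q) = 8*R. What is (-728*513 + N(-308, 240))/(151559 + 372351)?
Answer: -187964/261955 ≈ -0.71754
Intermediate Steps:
(-728*513 + N(-308, 240))/(151559 + 372351) = (-728*513 + 8*(-308))/(151559 + 372351) = (-373464 - 2464)/523910 = -375928*1/523910 = -187964/261955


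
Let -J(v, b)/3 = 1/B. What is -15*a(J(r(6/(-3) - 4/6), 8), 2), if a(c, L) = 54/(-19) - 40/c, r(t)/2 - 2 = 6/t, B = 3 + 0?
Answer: -10590/19 ≈ -557.37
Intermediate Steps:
B = 3
r(t) = 4 + 12/t (r(t) = 4 + 2*(6/t) = 4 + 12/t)
J(v, b) = -1 (J(v, b) = -3/3 = -3*⅓ = -1)
a(c, L) = -54/19 - 40/c (a(c, L) = 54*(-1/19) - 40/c = -54/19 - 40/c)
-15*a(J(r(6/(-3) - 4/6), 8), 2) = -15*(-54/19 - 40/(-1)) = -15*(-54/19 - 40*(-1)) = -15*(-54/19 + 40) = -15*706/19 = -10590/19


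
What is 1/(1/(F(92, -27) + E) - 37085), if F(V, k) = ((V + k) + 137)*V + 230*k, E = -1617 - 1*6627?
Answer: -4130/153161049 ≈ -2.6965e-5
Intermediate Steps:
E = -8244 (E = -1617 - 6627 = -8244)
F(V, k) = 230*k + V*(137 + V + k) (F(V, k) = (137 + V + k)*V + 230*k = V*(137 + V + k) + 230*k = 230*k + V*(137 + V + k))
1/(1/(F(92, -27) + E) - 37085) = 1/(1/((92² + 137*92 + 230*(-27) + 92*(-27)) - 8244) - 37085) = 1/(1/((8464 + 12604 - 6210 - 2484) - 8244) - 37085) = 1/(1/(12374 - 8244) - 37085) = 1/(1/4130 - 37085) = 1/(-153161049/4130) = -4130/153161049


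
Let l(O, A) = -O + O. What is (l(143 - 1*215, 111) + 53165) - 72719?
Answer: -19554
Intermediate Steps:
l(O, A) = 0
(l(143 - 1*215, 111) + 53165) - 72719 = (0 + 53165) - 72719 = 53165 - 72719 = -19554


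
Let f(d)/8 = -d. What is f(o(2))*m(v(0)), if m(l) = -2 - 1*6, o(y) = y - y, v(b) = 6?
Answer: 0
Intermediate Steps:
o(y) = 0
m(l) = -8 (m(l) = -2 - 6 = -8)
f(d) = -8*d (f(d) = 8*(-d) = -8*d)
f(o(2))*m(v(0)) = -8*0*(-8) = 0*(-8) = 0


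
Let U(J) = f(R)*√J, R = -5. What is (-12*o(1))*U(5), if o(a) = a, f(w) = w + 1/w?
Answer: 312*√5/5 ≈ 139.53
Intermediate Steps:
U(J) = -26*√J/5 (U(J) = (-5 + 1/(-5))*√J = (-5 - ⅕)*√J = -26*√J/5)
(-12*o(1))*U(5) = (-12*1)*(-26*√5/5) = -(-312)*√5/5 = 312*√5/5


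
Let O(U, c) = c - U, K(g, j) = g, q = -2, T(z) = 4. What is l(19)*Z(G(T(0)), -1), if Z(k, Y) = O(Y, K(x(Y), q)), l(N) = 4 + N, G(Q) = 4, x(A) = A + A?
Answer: -23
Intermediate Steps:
x(A) = 2*A
Z(k, Y) = Y (Z(k, Y) = 2*Y - Y = Y)
l(19)*Z(G(T(0)), -1) = (4 + 19)*(-1) = 23*(-1) = -23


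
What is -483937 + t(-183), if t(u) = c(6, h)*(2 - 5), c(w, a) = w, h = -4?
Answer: -483955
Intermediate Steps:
t(u) = -18 (t(u) = 6*(2 - 5) = 6*(-3) = -18)
-483937 + t(-183) = -483937 - 18 = -483955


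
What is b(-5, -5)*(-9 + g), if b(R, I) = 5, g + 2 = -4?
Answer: -75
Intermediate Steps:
g = -6 (g = -2 - 4 = -6)
b(-5, -5)*(-9 + g) = 5*(-9 - 6) = 5*(-15) = -75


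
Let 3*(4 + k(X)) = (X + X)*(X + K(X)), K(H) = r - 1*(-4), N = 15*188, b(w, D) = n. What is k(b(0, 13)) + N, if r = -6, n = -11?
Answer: 8734/3 ≈ 2911.3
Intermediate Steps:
b(w, D) = -11
N = 2820
K(H) = -2 (K(H) = -6 - 1*(-4) = -6 + 4 = -2)
k(X) = -4 + 2*X*(-2 + X)/3 (k(X) = -4 + ((X + X)*(X - 2))/3 = -4 + ((2*X)*(-2 + X))/3 = -4 + (2*X*(-2 + X))/3 = -4 + 2*X*(-2 + X)/3)
k(b(0, 13)) + N = (-4 - 4/3*(-11) + (2/3)*(-11)**2) + 2820 = (-4 + 44/3 + (2/3)*121) + 2820 = (-4 + 44/3 + 242/3) + 2820 = 274/3 + 2820 = 8734/3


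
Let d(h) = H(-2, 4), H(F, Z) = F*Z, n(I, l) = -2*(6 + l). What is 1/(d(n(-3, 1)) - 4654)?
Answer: -1/4662 ≈ -0.00021450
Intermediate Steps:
n(I, l) = -12 - 2*l
d(h) = -8 (d(h) = -2*4 = -8)
1/(d(n(-3, 1)) - 4654) = 1/(-8 - 4654) = 1/(-4662) = -1/4662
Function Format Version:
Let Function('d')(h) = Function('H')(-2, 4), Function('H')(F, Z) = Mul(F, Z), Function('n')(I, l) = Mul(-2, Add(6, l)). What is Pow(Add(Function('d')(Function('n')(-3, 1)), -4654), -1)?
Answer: Rational(-1, 4662) ≈ -0.00021450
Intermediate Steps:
Function('n')(I, l) = Add(-12, Mul(-2, l))
Function('d')(h) = -8 (Function('d')(h) = Mul(-2, 4) = -8)
Pow(Add(Function('d')(Function('n')(-3, 1)), -4654), -1) = Pow(Add(-8, -4654), -1) = Pow(-4662, -1) = Rational(-1, 4662)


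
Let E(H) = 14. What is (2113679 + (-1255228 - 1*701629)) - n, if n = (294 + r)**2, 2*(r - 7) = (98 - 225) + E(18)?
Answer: 388167/4 ≈ 97042.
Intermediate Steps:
r = -99/2 (r = 7 + ((98 - 225) + 14)/2 = 7 + (-127 + 14)/2 = 7 + (1/2)*(-113) = 7 - 113/2 = -99/2 ≈ -49.500)
n = 239121/4 (n = (294 - 99/2)**2 = (489/2)**2 = 239121/4 ≈ 59780.)
(2113679 + (-1255228 - 1*701629)) - n = (2113679 + (-1255228 - 1*701629)) - 1*239121/4 = (2113679 + (-1255228 - 701629)) - 239121/4 = (2113679 - 1956857) - 239121/4 = 156822 - 239121/4 = 388167/4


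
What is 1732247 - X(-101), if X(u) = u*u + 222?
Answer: 1721824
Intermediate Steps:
X(u) = 222 + u**2 (X(u) = u**2 + 222 = 222 + u**2)
1732247 - X(-101) = 1732247 - (222 + (-101)**2) = 1732247 - (222 + 10201) = 1732247 - 1*10423 = 1732247 - 10423 = 1721824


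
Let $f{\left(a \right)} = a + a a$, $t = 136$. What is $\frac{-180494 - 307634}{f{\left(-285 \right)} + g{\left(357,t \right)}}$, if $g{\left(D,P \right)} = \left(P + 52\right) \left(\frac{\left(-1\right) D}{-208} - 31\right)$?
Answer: $- \frac{25382656}{3922603} \approx -6.4709$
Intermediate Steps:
$g{\left(D,P \right)} = \left(-31 + \frac{D}{208}\right) \left(52 + P\right)$ ($g{\left(D,P \right)} = \left(52 + P\right) \left(- D \left(- \frac{1}{208}\right) - 31\right) = \left(52 + P\right) \left(\frac{D}{208} - 31\right) = \left(52 + P\right) \left(-31 + \frac{D}{208}\right) = \left(-31 + \frac{D}{208}\right) \left(52 + P\right)$)
$f{\left(a \right)} = a + a^{2}$
$\frac{-180494 - 307634}{f{\left(-285 \right)} + g{\left(357,t \right)}} = \frac{-180494 - 307634}{- 285 \left(1 - 285\right) + \left(-1612 - 4216 + \frac{1}{4} \cdot 357 + \frac{1}{208} \cdot 357 \cdot 136\right)} = - \frac{488128}{\left(-285\right) \left(-284\right) + \left(-1612 - 4216 + \frac{357}{4} + \frac{6069}{26}\right)} = - \frac{488128}{80940 - \frac{286277}{52}} = - \frac{488128}{\frac{3922603}{52}} = \left(-488128\right) \frac{52}{3922603} = - \frac{25382656}{3922603}$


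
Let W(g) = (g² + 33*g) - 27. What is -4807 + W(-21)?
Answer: -5086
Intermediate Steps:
W(g) = -27 + g² + 33*g
-4807 + W(-21) = -4807 + (-27 + (-21)² + 33*(-21)) = -4807 + (-27 + 441 - 693) = -4807 - 279 = -5086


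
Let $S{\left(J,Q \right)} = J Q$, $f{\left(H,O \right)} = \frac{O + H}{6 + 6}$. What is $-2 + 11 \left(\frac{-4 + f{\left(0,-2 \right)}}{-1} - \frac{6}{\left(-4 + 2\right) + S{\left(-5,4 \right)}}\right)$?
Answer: $\frac{281}{6} \approx 46.833$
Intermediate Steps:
$f{\left(H,O \right)} = \frac{H}{12} + \frac{O}{12}$ ($f{\left(H,O \right)} = \frac{H + O}{12} = \left(H + O\right) \frac{1}{12} = \frac{H}{12} + \frac{O}{12}$)
$-2 + 11 \left(\frac{-4 + f{\left(0,-2 \right)}}{-1} - \frac{6}{\left(-4 + 2\right) + S{\left(-5,4 \right)}}\right) = -2 + 11 \left(\frac{-4 + \left(\frac{1}{12} \cdot 0 + \frac{1}{12} \left(-2\right)\right)}{-1} - \frac{6}{\left(-4 + 2\right) - 20}\right) = -2 + 11 \left(\left(-4 + \left(0 - \frac{1}{6}\right)\right) \left(-1\right) - \frac{6}{-2 - 20}\right) = -2 + 11 \left(\left(-4 - \frac{1}{6}\right) \left(-1\right) - \frac{6}{-22}\right) = -2 + 11 \left(\left(- \frac{25}{6}\right) \left(-1\right) - - \frac{3}{11}\right) = -2 + 11 \left(\frac{25}{6} + \frac{3}{11}\right) = -2 + 11 \cdot \frac{293}{66} = -2 + \frac{293}{6} = \frac{281}{6}$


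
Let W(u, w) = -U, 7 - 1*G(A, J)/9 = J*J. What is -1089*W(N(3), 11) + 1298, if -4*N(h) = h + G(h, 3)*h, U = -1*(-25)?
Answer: 28523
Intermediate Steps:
G(A, J) = 63 - 9*J² (G(A, J) = 63 - 9*J*J = 63 - 9*J²)
U = 25
N(h) = 17*h/4 (N(h) = -(h + (63 - 9*3²)*h)/4 = -(h + (63 - 9*9)*h)/4 = -(h + (63 - 81)*h)/4 = -(h - 18*h)/4 = -(-17)*h/4 = 17*h/4)
W(u, w) = -25 (W(u, w) = -1*25 = -25)
-1089*W(N(3), 11) + 1298 = -1089*(-25) + 1298 = 27225 + 1298 = 28523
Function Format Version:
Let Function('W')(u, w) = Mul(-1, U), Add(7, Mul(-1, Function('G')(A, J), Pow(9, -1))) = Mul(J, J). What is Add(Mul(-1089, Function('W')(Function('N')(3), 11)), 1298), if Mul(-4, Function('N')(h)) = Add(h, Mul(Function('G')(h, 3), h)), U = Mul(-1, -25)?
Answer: 28523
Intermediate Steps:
Function('G')(A, J) = Add(63, Mul(-9, Pow(J, 2))) (Function('G')(A, J) = Add(63, Mul(-9, Mul(J, J))) = Add(63, Mul(-9, Pow(J, 2))))
U = 25
Function('N')(h) = Mul(Rational(17, 4), h) (Function('N')(h) = Mul(Rational(-1, 4), Add(h, Mul(Add(63, Mul(-9, Pow(3, 2))), h))) = Mul(Rational(-1, 4), Add(h, Mul(Add(63, Mul(-9, 9)), h))) = Mul(Rational(-1, 4), Add(h, Mul(Add(63, -81), h))) = Mul(Rational(-1, 4), Add(h, Mul(-18, h))) = Mul(Rational(-1, 4), Mul(-17, h)) = Mul(Rational(17, 4), h))
Function('W')(u, w) = -25 (Function('W')(u, w) = Mul(-1, 25) = -25)
Add(Mul(-1089, Function('W')(Function('N')(3), 11)), 1298) = Add(Mul(-1089, -25), 1298) = Add(27225, 1298) = 28523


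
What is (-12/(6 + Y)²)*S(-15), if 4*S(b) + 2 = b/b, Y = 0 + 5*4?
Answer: 3/676 ≈ 0.0044379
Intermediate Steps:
Y = 20 (Y = 0 + 20 = 20)
S(b) = -¼ (S(b) = -½ + (b/b)/4 = -½ + (¼)*1 = -½ + ¼ = -¼)
(-12/(6 + Y)²)*S(-15) = -12/(6 + 20)²*(-¼) = -12/(26²)*(-¼) = -12/676*(-¼) = -12*1/676*(-¼) = -3/169*(-¼) = 3/676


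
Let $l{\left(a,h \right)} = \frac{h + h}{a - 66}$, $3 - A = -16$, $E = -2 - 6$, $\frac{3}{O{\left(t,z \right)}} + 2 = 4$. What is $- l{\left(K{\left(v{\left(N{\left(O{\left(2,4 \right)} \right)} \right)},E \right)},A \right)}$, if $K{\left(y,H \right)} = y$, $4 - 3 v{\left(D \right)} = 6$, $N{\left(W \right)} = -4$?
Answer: $\frac{57}{100} \approx 0.57$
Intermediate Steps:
$O{\left(t,z \right)} = \frac{3}{2}$ ($O{\left(t,z \right)} = \frac{3}{-2 + 4} = \frac{3}{2}$)
$v{\left(D \right)} = - \frac{2}{3}$ ($v{\left(D \right)} = \frac{4}{3} - 2 = - \frac{2}{3}$)
$E = -8$
$A = 19$ ($A = 3 - -16 = 3 + 16 = 19$)
$l{\left(a,h \right)} = \frac{2 h}{-66 + a}$
$- l{\left(K{\left(v{\left(N{\left(O{\left(2,4 \right)} \right)} \right)},E \right)},A \right)} = - \frac{2 \cdot 19}{-66 - \frac{2}{3}} = - \frac{2 \cdot 19}{- \frac{200}{3}} = - \frac{2 \cdot 19 \left(-3\right)}{200} = \left(-1\right) \left(- \frac{57}{100}\right) = \frac{57}{100}$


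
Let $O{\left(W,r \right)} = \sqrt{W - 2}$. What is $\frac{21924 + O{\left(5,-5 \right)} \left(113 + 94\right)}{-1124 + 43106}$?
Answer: $\frac{3654}{6997} + \frac{69 \sqrt{3}}{13994} \approx 0.53076$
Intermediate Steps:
$O{\left(W,r \right)} = \sqrt{-2 + W}$
$\frac{21924 + O{\left(5,-5 \right)} \left(113 + 94\right)}{-1124 + 43106} = \frac{21924 + \sqrt{-2 + 5} \left(113 + 94\right)}{-1124 + 43106} = \frac{21924 + \sqrt{3} \cdot 207}{41982} = \left(21924 + 207 \sqrt{3}\right) \frac{1}{41982} = \frac{3654}{6997} + \frac{69 \sqrt{3}}{13994}$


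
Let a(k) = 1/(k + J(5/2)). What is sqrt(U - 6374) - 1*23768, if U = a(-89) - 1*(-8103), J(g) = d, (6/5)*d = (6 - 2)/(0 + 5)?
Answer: -23768 + sqrt(121418230)/265 ≈ -23726.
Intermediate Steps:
d = 2/3 (d = 5*((6 - 2)/(0 + 5))/6 = 5*(4/5)/6 = 5*(4*(1/5))/6 = (5/6)*(4/5) = 2/3 ≈ 0.66667)
J(g) = 2/3
a(k) = 1/(2/3 + k) (a(k) = 1/(k + 2/3) = 1/(2/3 + k))
U = 2147292/265 (U = 3/(2 + 3*(-89)) - 1*(-8103) = 3/(2 - 267) + 8103 = 3/(-265) + 8103 = 3*(-1/265) + 8103 = -3/265 + 8103 = 2147292/265 ≈ 8103.0)
sqrt(U - 6374) - 1*23768 = sqrt(2147292/265 - 6374) - 1*23768 = sqrt(458182/265) - 23768 = sqrt(121418230)/265 - 23768 = -23768 + sqrt(121418230)/265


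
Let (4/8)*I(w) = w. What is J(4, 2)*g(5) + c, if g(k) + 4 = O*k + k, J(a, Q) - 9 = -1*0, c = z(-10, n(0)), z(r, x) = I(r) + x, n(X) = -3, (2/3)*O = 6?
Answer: 391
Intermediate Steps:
O = 9 (O = (3/2)*6 = 9)
I(w) = 2*w
z(r, x) = x + 2*r (z(r, x) = 2*r + x = x + 2*r)
c = -23 (c = -3 + 2*(-10) = -3 - 20 = -23)
J(a, Q) = 9 (J(a, Q) = 9 - 1*0 = 9 + 0 = 9)
g(k) = -4 + 10*k (g(k) = -4 + (9*k + k) = -4 + 10*k)
J(4, 2)*g(5) + c = 9*(-4 + 10*5) - 23 = 9*(-4 + 50) - 23 = 9*46 - 23 = 414 - 23 = 391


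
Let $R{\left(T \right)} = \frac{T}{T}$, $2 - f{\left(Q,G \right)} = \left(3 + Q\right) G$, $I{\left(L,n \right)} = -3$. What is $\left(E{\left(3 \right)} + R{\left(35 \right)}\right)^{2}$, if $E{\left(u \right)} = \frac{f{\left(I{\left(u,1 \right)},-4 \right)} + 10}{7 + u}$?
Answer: $\frac{121}{25} \approx 4.84$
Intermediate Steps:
$f{\left(Q,G \right)} = 2 - G \left(3 + Q\right)$ ($f{\left(Q,G \right)} = 2 - \left(3 + Q\right) G = 2 - G \left(3 + Q\right)$)
$R{\left(T \right)} = 1$
$E{\left(u \right)} = \frac{12}{7 + u}$ ($E{\left(u \right)} = \frac{\left(2 - -12 - \left(-4\right) \left(-3\right)\right) + 10}{7 + u} = \frac{\left(2 + 12 - 12\right) + 10}{7 + u} = \frac{2 + 10}{7 + u} = \frac{12}{7 + u}$)
$\left(E{\left(3 \right)} + R{\left(35 \right)}\right)^{2} = \left(\frac{12}{7 + 3} + 1\right)^{2} = \left(\frac{12}{10} + 1\right)^{2} = \left(12 \cdot \frac{1}{10} + 1\right)^{2} = \left(\frac{6}{5} + 1\right)^{2} = \left(\frac{11}{5}\right)^{2} = \frac{121}{25}$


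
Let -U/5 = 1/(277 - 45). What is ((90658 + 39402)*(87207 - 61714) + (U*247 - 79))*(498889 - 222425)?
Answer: 26582833419330326/29 ≈ 9.1665e+14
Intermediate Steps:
U = -5/232 (U = -5/(277 - 45) = -5/232 ≈ -0.021552)
((90658 + 39402)*(87207 - 61714) + (U*247 - 79))*(498889 - 222425) = ((90658 + 39402)*(87207 - 61714) + (-5/232*247 - 79))*(498889 - 222425) = (130060*25493 + (-1235/232 - 79))*276464 = (3315619580 - 19563/232)*276464 = (769223722997/232)*276464 = 26582833419330326/29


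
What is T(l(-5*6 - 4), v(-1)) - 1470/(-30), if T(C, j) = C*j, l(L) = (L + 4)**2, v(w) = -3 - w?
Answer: -1751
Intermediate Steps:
l(L) = (4 + L)**2
T(l(-5*6 - 4), v(-1)) - 1470/(-30) = (4 + (-5*6 - 4))**2*(-3 - 1*(-1)) - 1470/(-30) = (4 + (-30 - 4))**2*(-3 + 1) - 1470*(-1)/30 = (4 - 34)**2*(-2) - 10*(-49/10) = (-30)**2*(-2) + 49 = 900*(-2) + 49 = -1800 + 49 = -1751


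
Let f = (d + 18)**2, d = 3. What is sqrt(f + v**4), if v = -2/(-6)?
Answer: sqrt(35722)/9 ≈ 21.000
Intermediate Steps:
v = 1/3 (v = -2*(-1/6) = 1/3 ≈ 0.33333)
f = 441 (f = (3 + 18)**2 = 21**2 = 441)
sqrt(f + v**4) = sqrt(441 + (1/3)**4) = sqrt(441 + 1/81) = sqrt(35722/81) = sqrt(35722)/9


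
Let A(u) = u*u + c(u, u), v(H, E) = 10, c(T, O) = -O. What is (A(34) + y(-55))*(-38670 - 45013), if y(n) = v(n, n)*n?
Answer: -47866676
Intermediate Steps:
y(n) = 10*n
A(u) = u² - u (A(u) = u*u - u = u² - u)
(A(34) + y(-55))*(-38670 - 45013) = (34*(-1 + 34) + 10*(-55))*(-38670 - 45013) = (34*33 - 550)*(-83683) = (1122 - 550)*(-83683) = 572*(-83683) = -47866676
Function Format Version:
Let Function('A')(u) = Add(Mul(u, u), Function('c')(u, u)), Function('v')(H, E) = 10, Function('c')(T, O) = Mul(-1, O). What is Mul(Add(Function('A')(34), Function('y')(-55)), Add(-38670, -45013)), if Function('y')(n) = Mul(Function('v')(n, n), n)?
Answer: -47866676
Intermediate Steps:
Function('y')(n) = Mul(10, n)
Function('A')(u) = Add(Pow(u, 2), Mul(-1, u)) (Function('A')(u) = Add(Mul(u, u), Mul(-1, u)) = Add(Pow(u, 2), Mul(-1, u)))
Mul(Add(Function('A')(34), Function('y')(-55)), Add(-38670, -45013)) = Mul(Add(Mul(34, Add(-1, 34)), Mul(10, -55)), Add(-38670, -45013)) = Mul(Add(Mul(34, 33), -550), -83683) = Mul(Add(1122, -550), -83683) = Mul(572, -83683) = -47866676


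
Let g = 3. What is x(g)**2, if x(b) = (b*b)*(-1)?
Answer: 81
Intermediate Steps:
x(b) = -b**2 (x(b) = b**2*(-1) = -b**2)
x(g)**2 = (-1*3**2)**2 = (-1*9)**2 = (-9)**2 = 81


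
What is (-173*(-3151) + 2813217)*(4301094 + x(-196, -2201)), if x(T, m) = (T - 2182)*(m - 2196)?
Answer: 49559560714400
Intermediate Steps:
x(T, m) = (-2196 + m)*(-2182 + T) (x(T, m) = (-2182 + T)*(-2196 + m) = (-2196 + m)*(-2182 + T))
(-173*(-3151) + 2813217)*(4301094 + x(-196, -2201)) = (-173*(-3151) + 2813217)*(4301094 + (4791672 - 2196*(-196) - 2182*(-2201) - 196*(-2201))) = (545123 + 2813217)*(4301094 + (4791672 + 430416 + 4802582 + 431396)) = 3358340*(4301094 + 10456066) = 3358340*14757160 = 49559560714400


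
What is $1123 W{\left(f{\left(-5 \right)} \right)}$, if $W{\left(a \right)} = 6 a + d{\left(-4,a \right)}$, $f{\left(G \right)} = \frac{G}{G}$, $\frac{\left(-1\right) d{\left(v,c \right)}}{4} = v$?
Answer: $24706$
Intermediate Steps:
$d{\left(v,c \right)} = - 4 v$
$f{\left(G \right)} = 1$
$W{\left(a \right)} = 16 + 6 a$ ($W{\left(a \right)} = 6 a - -16 = 6 a + 16 = 16 + 6 a$)
$1123 W{\left(f{\left(-5 \right)} \right)} = 1123 \left(16 + 6 \cdot 1\right) = 1123 \left(16 + 6\right) = 1123 \cdot 22 = 24706$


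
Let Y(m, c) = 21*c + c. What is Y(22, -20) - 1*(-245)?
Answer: -195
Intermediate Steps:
Y(m, c) = 22*c
Y(22, -20) - 1*(-245) = 22*(-20) - 1*(-245) = -440 + 245 = -195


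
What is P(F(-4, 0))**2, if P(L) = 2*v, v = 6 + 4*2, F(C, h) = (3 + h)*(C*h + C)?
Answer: 784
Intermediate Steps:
F(C, h) = (3 + h)*(C + C*h)
v = 14 (v = 6 + 8 = 14)
P(L) = 28 (P(L) = 2*14 = 28)
P(F(-4, 0))**2 = 28**2 = 784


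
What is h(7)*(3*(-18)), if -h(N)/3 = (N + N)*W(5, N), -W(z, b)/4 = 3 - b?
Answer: 36288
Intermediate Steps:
W(z, b) = -12 + 4*b (W(z, b) = -4*(3 - b) = -12 + 4*b)
h(N) = -6*N*(-12 + 4*N) (h(N) = -3*(N + N)*(-12 + 4*N) = -3*2*N*(-12 + 4*N) = -6*N*(-12 + 4*N))
h(7)*(3*(-18)) = (24*7*(3 - 1*7))*(3*(-18)) = (24*7*(3 - 7))*(-54) = (24*7*(-4))*(-54) = -672*(-54) = 36288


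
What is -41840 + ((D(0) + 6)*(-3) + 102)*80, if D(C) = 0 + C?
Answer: -35120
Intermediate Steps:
D(C) = C
-41840 + ((D(0) + 6)*(-3) + 102)*80 = -41840 + ((0 + 6)*(-3) + 102)*80 = -41840 + (6*(-3) + 102)*80 = -41840 + (-18 + 102)*80 = -41840 + 84*80 = -41840 + 6720 = -35120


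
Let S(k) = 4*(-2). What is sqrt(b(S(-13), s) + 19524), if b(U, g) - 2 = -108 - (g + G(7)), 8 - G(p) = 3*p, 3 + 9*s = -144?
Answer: sqrt(175026)/3 ≈ 139.45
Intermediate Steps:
s = -49/3 (s = -1/3 + (1/9)*(-144) = -1/3 - 16 = -49/3 ≈ -16.333)
S(k) = -8
G(p) = 8 - 3*p
b(U, g) = -93 - g (b(U, g) = 2 + (-108 - (g + (8 - 3*7))) = 2 + (-108 - (g + (8 - 21))) = 2 + (-108 - (g - 13)) = 2 + (-108 - (-13 + g)) = 2 + (-108 + (13 - g)) = 2 + (-95 - g) = -93 - g)
sqrt(b(S(-13), s) + 19524) = sqrt((-93 - 1*(-49/3)) + 19524) = sqrt((-93 + 49/3) + 19524) = sqrt(-230/3 + 19524) = sqrt(58342/3) = sqrt(175026)/3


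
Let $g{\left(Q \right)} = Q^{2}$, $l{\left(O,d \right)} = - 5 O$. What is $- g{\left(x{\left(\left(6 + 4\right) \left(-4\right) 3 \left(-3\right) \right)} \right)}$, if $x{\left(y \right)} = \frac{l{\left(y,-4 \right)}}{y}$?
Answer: $-25$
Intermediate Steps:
$x{\left(y \right)} = -5$ ($x{\left(y \right)} = \frac{\left(-5\right) y}{y} = -5$)
$- g{\left(x{\left(\left(6 + 4\right) \left(-4\right) 3 \left(-3\right) \right)} \right)} = - \left(-5\right)^{2} = \left(-1\right) 25 = -25$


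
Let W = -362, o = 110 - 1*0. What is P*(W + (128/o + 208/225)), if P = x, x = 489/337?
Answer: -145197466/278025 ≈ -522.25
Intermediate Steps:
o = 110 (o = 110 + 0 = 110)
x = 489/337 (x = 489*(1/337) = 489/337 ≈ 1.4510)
P = 489/337 ≈ 1.4510
P*(W + (128/o + 208/225)) = 489*(-362 + (128/110 + 208/225))/337 = 489*(-362 + (128*(1/110) + 208*(1/225)))/337 = 489*(-362 + (64/55 + 208/225))/337 = 489*(-362 + 5168/2475)/337 = (489/337)*(-890782/2475) = -145197466/278025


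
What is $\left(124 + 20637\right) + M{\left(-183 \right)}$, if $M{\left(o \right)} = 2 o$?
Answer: $20395$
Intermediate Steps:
$\left(124 + 20637\right) + M{\left(-183 \right)} = \left(124 + 20637\right) + 2 \left(-183\right) = 20761 - 366 = 20395$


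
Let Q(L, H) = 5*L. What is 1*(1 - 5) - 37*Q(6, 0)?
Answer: -1114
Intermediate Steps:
1*(1 - 5) - 37*Q(6, 0) = 1*(1 - 5) - 185*6 = 1*(-4) - 37*30 = -4 - 1110 = -1114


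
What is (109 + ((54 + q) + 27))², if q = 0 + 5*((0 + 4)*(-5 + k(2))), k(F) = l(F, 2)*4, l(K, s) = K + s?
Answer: 168100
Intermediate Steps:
k(F) = 8 + 4*F (k(F) = (F + 2)*4 = (2 + F)*4 = 8 + 4*F)
q = 220 (q = 0 + 5*((0 + 4)*(-5 + (8 + 4*2))) = 0 + 5*(4*(-5 + (8 + 8))) = 0 + 5*(4*(-5 + 16)) = 0 + 5*(4*11) = 0 + 5*44 = 0 + 220 = 220)
(109 + ((54 + q) + 27))² = (109 + ((54 + 220) + 27))² = (109 + (274 + 27))² = (109 + 301)² = 410² = 168100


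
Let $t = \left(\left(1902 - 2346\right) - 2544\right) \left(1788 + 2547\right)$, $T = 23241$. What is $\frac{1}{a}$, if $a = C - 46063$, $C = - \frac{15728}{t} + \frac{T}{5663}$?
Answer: $- \frac{18338181435}{844636369121444} \approx -2.1711 \cdot 10^{-5}$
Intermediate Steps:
$t = -12952980$ ($t = \left(-444 - 2544\right) 4335 = \left(-2988\right) 4335 = -12952980$)
$C = \frac{75282318961}{18338181435}$ ($C = - \frac{15728}{-12952980} + \frac{23241}{5663} = \left(-15728\right) \left(- \frac{1}{12952980}\right) + 23241 \cdot \frac{1}{5663} = \frac{3932}{3238245} + \frac{23241}{5663} = \frac{75282318961}{18338181435} \approx 4.1052$)
$a = - \frac{844636369121444}{18338181435}$ ($a = \frac{75282318961}{18338181435} - 46063 = - \frac{844636369121444}{18338181435} \approx -46059.0$)
$\frac{1}{a} = \frac{1}{- \frac{844636369121444}{18338181435}} = - \frac{18338181435}{844636369121444}$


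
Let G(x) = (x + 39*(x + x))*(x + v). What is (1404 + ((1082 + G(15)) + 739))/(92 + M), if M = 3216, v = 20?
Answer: 11175/827 ≈ 13.513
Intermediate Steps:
G(x) = 79*x*(20 + x) (G(x) = (x + 39*(x + x))*(x + 20) = (x + 39*(2*x))*(20 + x) = (x + 78*x)*(20 + x) = (79*x)*(20 + x) = 79*x*(20 + x))
(1404 + ((1082 + G(15)) + 739))/(92 + M) = (1404 + ((1082 + 79*15*(20 + 15)) + 739))/(92 + 3216) = (1404 + ((1082 + 79*15*35) + 739))/3308 = (1404 + ((1082 + 41475) + 739))*(1/3308) = (1404 + (42557 + 739))*(1/3308) = (1404 + 43296)*(1/3308) = 44700*(1/3308) = 11175/827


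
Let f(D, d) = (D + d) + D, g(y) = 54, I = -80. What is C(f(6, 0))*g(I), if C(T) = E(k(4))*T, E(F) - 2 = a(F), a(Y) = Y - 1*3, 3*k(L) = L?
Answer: 216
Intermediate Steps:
k(L) = L/3
a(Y) = -3 + Y (a(Y) = Y - 3 = -3 + Y)
f(D, d) = d + 2*D
E(F) = -1 + F (E(F) = 2 + (-3 + F) = -1 + F)
C(T) = T/3 (C(T) = (-1 + (1/3)*4)*T = (-1 + 4/3)*T = T/3)
C(f(6, 0))*g(I) = ((0 + 2*6)/3)*54 = ((0 + 12)/3)*54 = ((1/3)*12)*54 = 4*54 = 216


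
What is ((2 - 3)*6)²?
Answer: 36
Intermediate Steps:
((2 - 3)*6)² = (-1*6)² = (-6)² = 36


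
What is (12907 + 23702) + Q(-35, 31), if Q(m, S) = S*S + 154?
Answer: 37724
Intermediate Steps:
Q(m, S) = 154 + S² (Q(m, S) = S² + 154 = 154 + S²)
(12907 + 23702) + Q(-35, 31) = (12907 + 23702) + (154 + 31²) = 36609 + (154 + 961) = 36609 + 1115 = 37724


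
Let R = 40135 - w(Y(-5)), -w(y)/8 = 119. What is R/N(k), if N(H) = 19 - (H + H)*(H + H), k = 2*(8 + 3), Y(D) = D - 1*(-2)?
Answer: -41087/1917 ≈ -21.433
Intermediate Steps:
Y(D) = 2 + D (Y(D) = D + 2 = 2 + D)
w(y) = -952 (w(y) = -8*119 = -952)
k = 22 (k = 2*11 = 22)
R = 41087 (R = 40135 - 1*(-952) = 40135 + 952 = 41087)
N(H) = 19 - 4*H² (N(H) = 19 - 2*H*2*H = 19 - 4*H²)
R/N(k) = 41087/(19 - 4*22²) = 41087/(19 - 4*484) = 41087/(19 - 1936) = 41087/(-1917) = 41087*(-1/1917) = -41087/1917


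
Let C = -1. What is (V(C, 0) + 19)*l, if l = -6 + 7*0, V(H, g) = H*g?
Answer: -114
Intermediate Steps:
l = -6 (l = -6 + 0 = -6)
(V(C, 0) + 19)*l = (-1*0 + 19)*(-6) = (0 + 19)*(-6) = 19*(-6) = -114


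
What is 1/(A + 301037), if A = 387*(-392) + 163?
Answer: 1/149496 ≈ 6.6891e-6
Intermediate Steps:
A = -151541 (A = -151704 + 163 = -151541)
1/(A + 301037) = 1/(-151541 + 301037) = 1/149496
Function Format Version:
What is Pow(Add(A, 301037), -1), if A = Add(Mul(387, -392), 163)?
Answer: Rational(1, 149496) ≈ 6.6891e-6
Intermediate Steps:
A = -151541 (A = Add(-151704, 163) = -151541)
Pow(Add(A, 301037), -1) = Pow(Add(-151541, 301037), -1) = Pow(149496, -1) = Rational(1, 149496)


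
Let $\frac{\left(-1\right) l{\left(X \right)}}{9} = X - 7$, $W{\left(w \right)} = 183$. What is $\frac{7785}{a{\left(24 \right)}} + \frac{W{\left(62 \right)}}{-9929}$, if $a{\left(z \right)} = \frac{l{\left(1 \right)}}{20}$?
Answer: $\frac{85885301}{29787} \approx 2883.3$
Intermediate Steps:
$l{\left(X \right)} = 63 - 9 X$ ($l{\left(X \right)} = - 9 \left(X - 7\right) = - 9 \left(-7 + X\right) = 63 - 9 X$)
$a{\left(z \right)} = \frac{27}{10}$ ($a{\left(z \right)} = \frac{63 - 9}{20} = \left(63 - 9\right) \frac{1}{20} = 54 \cdot \frac{1}{20} = \frac{27}{10}$)
$\frac{7785}{a{\left(24 \right)}} + \frac{W{\left(62 \right)}}{-9929} = \frac{7785}{\frac{27}{10}} + \frac{183}{-9929} = 7785 \cdot \frac{10}{27} + 183 \left(- \frac{1}{9929}\right) = \frac{8650}{3} - \frac{183}{9929} = \frac{85885301}{29787}$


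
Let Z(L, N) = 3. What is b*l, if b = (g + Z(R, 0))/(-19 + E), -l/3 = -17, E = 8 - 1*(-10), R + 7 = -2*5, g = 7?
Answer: -510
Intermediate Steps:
R = -17 (R = -7 - 2*5 = -7 - 10 = -17)
E = 18 (E = 8 + 10 = 18)
l = 51 (l = -3*(-17) = 51)
b = -10 (b = (7 + 3)/(-19 + 18) = 10/(-1) = 10*(-1) = -10)
b*l = -10*51 = -510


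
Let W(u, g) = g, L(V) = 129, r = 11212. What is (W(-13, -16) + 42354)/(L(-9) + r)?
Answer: 42338/11341 ≈ 3.7332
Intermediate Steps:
(W(-13, -16) + 42354)/(L(-9) + r) = (-16 + 42354)/(129 + 11212) = 42338/11341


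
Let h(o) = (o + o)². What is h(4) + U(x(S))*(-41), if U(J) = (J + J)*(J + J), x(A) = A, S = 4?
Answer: -2560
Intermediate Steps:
U(J) = 4*J² (U(J) = (2*J)*(2*J) = 4*J²)
h(o) = 4*o² (h(o) = (2*o)² = 4*o²)
h(4) + U(x(S))*(-41) = 4*4² + (4*4²)*(-41) = 4*16 + (4*16)*(-41) = 64 + 64*(-41) = 64 - 2624 = -2560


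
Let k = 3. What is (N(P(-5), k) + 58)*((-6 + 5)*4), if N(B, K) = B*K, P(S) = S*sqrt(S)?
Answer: -232 + 60*I*sqrt(5) ≈ -232.0 + 134.16*I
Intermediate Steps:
P(S) = S**(3/2)
(N(P(-5), k) + 58)*((-6 + 5)*4) = ((-5)**(3/2)*3 + 58)*((-6 + 5)*4) = (-5*I*sqrt(5)*3 + 58)*(-1*4) = (-15*I*sqrt(5) + 58)*(-4) = (58 - 15*I*sqrt(5))*(-4) = -232 + 60*I*sqrt(5)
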